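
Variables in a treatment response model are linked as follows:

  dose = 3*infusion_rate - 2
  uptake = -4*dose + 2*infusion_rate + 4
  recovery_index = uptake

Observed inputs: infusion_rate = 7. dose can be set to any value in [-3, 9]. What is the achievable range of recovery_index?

-18 to 30

Intervening on dose fixes its value directly, overriding its dependence on infusion_rate.
Substituting into the uptake equation gives uptake = -4*dose + 18.
Substituting into the recovery_index equation gives recovery_index = -4*dose + 18.
Linear in dose, so extremes are at the endpoints: dose = -3 gives recovery_index = 30; dose = 9 gives recovery_index = -18.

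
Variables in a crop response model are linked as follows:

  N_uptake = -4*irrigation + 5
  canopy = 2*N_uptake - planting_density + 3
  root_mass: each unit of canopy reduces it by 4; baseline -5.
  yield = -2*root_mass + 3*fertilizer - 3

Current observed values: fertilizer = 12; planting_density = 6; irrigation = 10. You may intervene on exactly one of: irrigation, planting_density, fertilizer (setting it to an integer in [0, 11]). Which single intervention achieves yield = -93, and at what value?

Intervening on irrigation: with other inputs at their observed values, yield = -64*irrigation + 99. Solving for -93 gives irrigation = 3, within [0, 11].
Intervening on planting_density: yield = -8*planting_density - 493. Reaching -93 requires planting_density = -50, outside [0, 11].
Intervening on fertilizer: yield = 3*fertilizer - 577. Reaching -93 requires fertilizer = 484/3, not an integer.

set irrigation = 3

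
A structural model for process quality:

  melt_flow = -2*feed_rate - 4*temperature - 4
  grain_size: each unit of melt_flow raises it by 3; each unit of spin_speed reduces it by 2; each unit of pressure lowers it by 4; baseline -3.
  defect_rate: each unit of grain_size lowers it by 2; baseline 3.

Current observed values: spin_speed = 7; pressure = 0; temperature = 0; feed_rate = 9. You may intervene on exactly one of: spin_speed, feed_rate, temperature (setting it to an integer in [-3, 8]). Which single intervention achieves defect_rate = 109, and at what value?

set feed_rate = 4

Intervening on spin_speed: defect_rate = 4*spin_speed + 141. Reaching 109 requires spin_speed = -8, outside [-3, 8].
Intervening on feed_rate: with other inputs at their observed values, defect_rate = 12*feed_rate + 61. Solving for 109 gives feed_rate = 4, within [-3, 8].
Intervening on temperature: defect_rate = 24*temperature + 169. Reaching 109 requires temperature = -5/2, not an integer.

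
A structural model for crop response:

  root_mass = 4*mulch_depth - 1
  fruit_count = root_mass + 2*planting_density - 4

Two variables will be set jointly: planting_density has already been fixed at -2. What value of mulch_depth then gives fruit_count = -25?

mulch_depth = -4

With planting_density held at -2:
Substituting into the fruit_count equation gives fruit_count = 4*mulch_depth - 9.
Solve 4*mulch_depth - 9 = -25: mulch_depth = (-25 + 9) / 4 = -4.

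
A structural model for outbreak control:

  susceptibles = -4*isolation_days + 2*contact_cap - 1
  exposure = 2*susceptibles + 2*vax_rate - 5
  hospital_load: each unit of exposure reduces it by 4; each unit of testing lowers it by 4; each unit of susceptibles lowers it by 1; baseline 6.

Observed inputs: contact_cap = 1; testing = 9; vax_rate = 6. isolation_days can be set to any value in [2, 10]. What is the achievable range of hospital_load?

Substituting into the susceptibles equation gives susceptibles = -4*isolation_days + 1.
Substituting into the exposure equation gives exposure = -8*isolation_days + 9.
So hospital_load = 36*isolation_days - 67.
Linear in isolation_days, so extremes are at the endpoints: isolation_days = 2 gives hospital_load = 5; isolation_days = 10 gives hospital_load = 293.

5 to 293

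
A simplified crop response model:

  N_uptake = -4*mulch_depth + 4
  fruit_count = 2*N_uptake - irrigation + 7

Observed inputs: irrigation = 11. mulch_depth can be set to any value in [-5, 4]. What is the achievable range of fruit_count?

-28 to 44

Substituting into the fruit_count equation gives fruit_count = -8*mulch_depth + 4.
Linear in mulch_depth, so extremes are at the endpoints: mulch_depth = -5 gives fruit_count = 44; mulch_depth = 4 gives fruit_count = -28.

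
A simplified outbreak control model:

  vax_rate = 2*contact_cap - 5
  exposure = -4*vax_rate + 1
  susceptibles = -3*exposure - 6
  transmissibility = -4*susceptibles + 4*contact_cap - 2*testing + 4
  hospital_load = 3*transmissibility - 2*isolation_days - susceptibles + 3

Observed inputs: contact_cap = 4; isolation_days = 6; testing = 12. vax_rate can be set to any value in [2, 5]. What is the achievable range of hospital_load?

-684 to -216

Intervening on vax_rate fixes its value directly, overriding its dependence on contact_cap.
Substituting into the susceptibles equation gives susceptibles = 12*vax_rate - 9.
This gives transmissibility = -48*vax_rate + 32.
Substituting into the hospital_load equation gives hospital_load = -156*vax_rate + 96.
Linear in vax_rate, so extremes are at the endpoints: vax_rate = 2 gives hospital_load = -216; vax_rate = 5 gives hospital_load = -684.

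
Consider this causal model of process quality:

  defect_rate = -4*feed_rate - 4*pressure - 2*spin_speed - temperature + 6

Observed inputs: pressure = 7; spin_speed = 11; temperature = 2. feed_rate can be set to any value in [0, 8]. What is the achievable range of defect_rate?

Substituting into the defect_rate equation gives defect_rate = -4*feed_rate - 46.
Linear in feed_rate, so extremes are at the endpoints: feed_rate = 0 gives defect_rate = -46; feed_rate = 8 gives defect_rate = -78.

-78 to -46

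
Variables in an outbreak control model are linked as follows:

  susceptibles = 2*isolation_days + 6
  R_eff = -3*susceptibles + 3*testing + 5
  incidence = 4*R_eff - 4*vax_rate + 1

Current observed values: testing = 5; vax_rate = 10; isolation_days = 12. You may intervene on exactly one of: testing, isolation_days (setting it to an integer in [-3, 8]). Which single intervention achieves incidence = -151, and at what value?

set isolation_days = 5

Intervening on testing: incidence = 12*testing - 379. Reaching -151 requires testing = 19, outside [-3, 8].
Intervening on isolation_days: with other inputs at their observed values, incidence = -24*isolation_days - 31. Solving for -151 gives isolation_days = 5, within [-3, 8].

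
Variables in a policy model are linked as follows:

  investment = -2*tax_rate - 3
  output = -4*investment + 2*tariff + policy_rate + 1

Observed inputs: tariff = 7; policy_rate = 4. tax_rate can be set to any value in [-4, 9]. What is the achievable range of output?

Substituting into the output equation gives output = 8*tax_rate + 31.
Linear in tax_rate, so extremes are at the endpoints: tax_rate = -4 gives output = -1; tax_rate = 9 gives output = 103.

-1 to 103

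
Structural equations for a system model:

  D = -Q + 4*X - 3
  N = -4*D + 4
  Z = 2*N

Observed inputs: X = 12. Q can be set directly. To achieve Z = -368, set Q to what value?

Substituting into the D equation gives D = -Q + 45.
N becomes 4*Q - 176.
Z becomes 8*Q - 352.
Solve 8*Q - 352 = -368: Q = (-368 + 352) / 8 = -2.

Q = -2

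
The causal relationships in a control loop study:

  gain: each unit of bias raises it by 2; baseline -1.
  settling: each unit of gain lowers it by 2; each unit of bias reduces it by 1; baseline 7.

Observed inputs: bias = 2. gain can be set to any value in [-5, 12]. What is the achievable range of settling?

Intervening on gain fixes its value directly, overriding its dependence on bias.
Substituting into the settling equation gives settling = -2*gain + 5.
Linear in gain, so extremes are at the endpoints: gain = -5 gives settling = 15; gain = 12 gives settling = -19.

-19 to 15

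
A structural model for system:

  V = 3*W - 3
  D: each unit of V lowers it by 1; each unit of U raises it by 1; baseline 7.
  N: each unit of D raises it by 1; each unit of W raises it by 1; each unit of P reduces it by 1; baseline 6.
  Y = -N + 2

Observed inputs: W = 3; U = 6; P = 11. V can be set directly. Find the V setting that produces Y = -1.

V = 8

Intervening on V fixes its value directly, overriding its dependence on W.
Substituting into the D equation gives D = -V + 13.
So N = -V + 11.
Substituting into the Y equation gives Y = V - 9.
Solve V - 9 = -1: V = (-1 + 9) / 1 = 8.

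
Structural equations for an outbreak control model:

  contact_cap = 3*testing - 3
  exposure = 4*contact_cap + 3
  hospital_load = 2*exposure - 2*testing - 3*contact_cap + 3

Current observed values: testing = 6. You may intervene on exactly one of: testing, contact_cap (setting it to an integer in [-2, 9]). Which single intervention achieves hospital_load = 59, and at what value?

Intervening on testing: with other inputs at their observed values, hospital_load = 13*testing - 6. Solving for 59 gives testing = 5, within [-2, 9].
Intervening on contact_cap: hospital_load = 5*contact_cap - 3. Reaching 59 requires contact_cap = 62/5, not an integer.

set testing = 5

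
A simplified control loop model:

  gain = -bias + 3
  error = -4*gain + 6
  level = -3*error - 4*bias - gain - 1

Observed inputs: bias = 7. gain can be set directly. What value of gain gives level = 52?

Intervening on gain fixes its value directly, overriding its dependence on bias.
Substituting into the level equation gives level = 11*gain - 47.
Solve 11*gain - 47 = 52: gain = (52 + 47) / 11 = 9.

gain = 9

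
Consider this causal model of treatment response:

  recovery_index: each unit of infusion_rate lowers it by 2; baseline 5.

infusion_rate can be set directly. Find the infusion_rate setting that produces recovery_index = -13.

Solve -2*infusion_rate + 5 = -13: infusion_rate = (-13 - 5) / -2 = 9.

infusion_rate = 9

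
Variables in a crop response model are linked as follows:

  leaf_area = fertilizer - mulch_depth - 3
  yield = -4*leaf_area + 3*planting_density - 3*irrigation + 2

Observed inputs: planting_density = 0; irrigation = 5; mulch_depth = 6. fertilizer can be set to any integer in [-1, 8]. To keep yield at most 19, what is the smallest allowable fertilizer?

fertilizer = 1

Substituting into the leaf_area equation gives leaf_area = fertilizer - 9.
So yield = -4*fertilizer + 23.
Require -4*fertilizer + 23 ≤ 19, so fertilizer ≥ 1.
The smallest integer in [-1, 8] satisfying this is 1.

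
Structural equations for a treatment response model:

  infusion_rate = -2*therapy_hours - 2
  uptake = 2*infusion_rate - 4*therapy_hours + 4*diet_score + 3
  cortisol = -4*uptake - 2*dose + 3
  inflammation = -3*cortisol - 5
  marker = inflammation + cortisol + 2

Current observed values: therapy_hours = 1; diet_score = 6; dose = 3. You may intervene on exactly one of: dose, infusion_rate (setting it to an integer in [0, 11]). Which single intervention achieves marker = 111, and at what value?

set dose = 0

Intervening on dose: with other inputs at their observed values, marker = 4*dose + 111. Solving for 111 gives dose = 0, within [0, 11].
Intervening on infusion_rate: marker = 16*infusion_rate + 187. Reaching 111 requires infusion_rate = -19/4, not an integer.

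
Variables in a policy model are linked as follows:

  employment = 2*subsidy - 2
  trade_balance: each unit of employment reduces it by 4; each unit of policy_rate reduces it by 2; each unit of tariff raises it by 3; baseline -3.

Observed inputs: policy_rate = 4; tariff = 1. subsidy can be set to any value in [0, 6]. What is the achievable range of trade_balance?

Substituting into the trade_balance equation gives trade_balance = -8*subsidy.
Linear in subsidy, so extremes are at the endpoints: subsidy = 0 gives trade_balance = 0; subsidy = 6 gives trade_balance = -48.

-48 to 0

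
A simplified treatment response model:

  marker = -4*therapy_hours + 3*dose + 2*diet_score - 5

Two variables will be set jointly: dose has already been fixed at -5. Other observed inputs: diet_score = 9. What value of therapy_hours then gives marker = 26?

therapy_hours = -7

With dose held at -5:
Substituting into the marker equation gives marker = -4*therapy_hours - 2.
Solve -4*therapy_hours - 2 = 26: therapy_hours = (26 + 2) / -4 = -7.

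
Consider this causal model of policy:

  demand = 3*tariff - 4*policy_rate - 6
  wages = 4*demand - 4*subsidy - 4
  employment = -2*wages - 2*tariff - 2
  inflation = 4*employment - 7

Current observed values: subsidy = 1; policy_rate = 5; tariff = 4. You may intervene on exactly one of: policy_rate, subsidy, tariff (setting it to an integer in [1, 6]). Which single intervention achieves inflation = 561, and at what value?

set subsidy = 4

Intervening on policy_rate: inflation = 128*policy_rate - 175. Reaching 561 requires policy_rate = 23/4, not an integer.
Intervening on subsidy: with other inputs at their observed values, inflation = 32*subsidy + 433. Solving for 561 gives subsidy = 4, within [1, 6].
Intervening on tariff: inflation = -104*tariff + 881. Reaching 561 requires tariff = 40/13, not an integer.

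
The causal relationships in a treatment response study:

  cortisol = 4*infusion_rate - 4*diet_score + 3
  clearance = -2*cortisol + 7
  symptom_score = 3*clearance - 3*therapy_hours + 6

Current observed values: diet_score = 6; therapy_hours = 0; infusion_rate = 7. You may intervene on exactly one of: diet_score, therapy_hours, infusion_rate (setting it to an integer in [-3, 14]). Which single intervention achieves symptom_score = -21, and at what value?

set therapy_hours = 2

Intervening on diet_score: symptom_score = 24*diet_score - 159. Reaching -21 requires diet_score = 23/4, not an integer.
Intervening on therapy_hours: with other inputs at their observed values, symptom_score = -3*therapy_hours - 15. Solving for -21 gives therapy_hours = 2, within [-3, 14].
Intervening on infusion_rate: symptom_score = -24*infusion_rate + 153. Reaching -21 requires infusion_rate = 29/4, not an integer.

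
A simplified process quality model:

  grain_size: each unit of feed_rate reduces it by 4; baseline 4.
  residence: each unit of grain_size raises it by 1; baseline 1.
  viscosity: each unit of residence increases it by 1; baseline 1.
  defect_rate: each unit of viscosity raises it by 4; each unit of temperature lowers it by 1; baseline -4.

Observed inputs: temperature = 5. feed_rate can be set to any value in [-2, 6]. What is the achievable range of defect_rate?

Substituting into the residence equation gives residence = -4*feed_rate + 5.
This gives viscosity = -4*feed_rate + 6.
Substituting into the defect_rate equation gives defect_rate = -16*feed_rate + 15.
Linear in feed_rate, so extremes are at the endpoints: feed_rate = -2 gives defect_rate = 47; feed_rate = 6 gives defect_rate = -81.

-81 to 47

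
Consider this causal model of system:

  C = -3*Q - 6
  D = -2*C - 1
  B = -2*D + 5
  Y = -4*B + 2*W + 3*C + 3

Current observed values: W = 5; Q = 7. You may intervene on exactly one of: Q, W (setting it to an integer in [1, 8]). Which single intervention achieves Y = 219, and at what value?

set Q = 4

Intervening on Q: with other inputs at their observed values, Y = 39*Q + 63. Solving for 219 gives Q = 4, within [1, 8].
Intervening on W: Y = 2*W + 326. Reaching 219 requires W = -107/2, not an integer.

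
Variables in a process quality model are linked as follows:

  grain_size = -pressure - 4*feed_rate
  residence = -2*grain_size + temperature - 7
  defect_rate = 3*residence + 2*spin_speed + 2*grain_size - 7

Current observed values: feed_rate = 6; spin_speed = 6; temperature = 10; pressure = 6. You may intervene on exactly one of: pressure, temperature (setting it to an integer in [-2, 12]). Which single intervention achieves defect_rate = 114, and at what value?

Intervening on pressure: with other inputs at their observed values, defect_rate = 4*pressure + 110. Solving for 114 gives pressure = 1, within [-2, 12].
Intervening on temperature: defect_rate = 3*temperature + 104. Reaching 114 requires temperature = 10/3, not an integer.

set pressure = 1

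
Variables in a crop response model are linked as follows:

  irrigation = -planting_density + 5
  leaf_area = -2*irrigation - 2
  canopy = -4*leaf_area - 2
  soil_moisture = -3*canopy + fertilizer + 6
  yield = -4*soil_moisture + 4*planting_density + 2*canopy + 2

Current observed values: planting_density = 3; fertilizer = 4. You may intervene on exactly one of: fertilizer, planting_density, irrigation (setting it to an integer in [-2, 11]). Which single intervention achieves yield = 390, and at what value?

set planting_density = 2

Intervening on fertilizer: yield = -4*fertilizer + 298. Reaching 390 requires fertilizer = -23, outside [-2, 11].
Intervening on planting_density: with other inputs at their observed values, yield = -108*planting_density + 606. Solving for 390 gives planting_density = 2, within [-2, 11].
Intervening on irrigation: yield = 112*irrigation + 58. Reaching 390 requires irrigation = 83/28, not an integer.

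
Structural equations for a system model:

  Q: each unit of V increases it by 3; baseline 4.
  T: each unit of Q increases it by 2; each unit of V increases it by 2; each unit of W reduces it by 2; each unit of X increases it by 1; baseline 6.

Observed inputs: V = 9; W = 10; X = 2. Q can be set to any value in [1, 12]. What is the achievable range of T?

Intervening on Q fixes its value directly, overriding its dependence on V.
Substituting into the T equation gives T = 2*Q + 6.
Linear in Q, so extremes are at the endpoints: Q = 1 gives T = 8; Q = 12 gives T = 30.

8 to 30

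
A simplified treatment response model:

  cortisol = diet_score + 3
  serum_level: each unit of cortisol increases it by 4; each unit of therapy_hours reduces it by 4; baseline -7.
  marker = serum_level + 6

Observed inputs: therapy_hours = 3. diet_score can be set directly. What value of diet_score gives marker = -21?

diet_score = -5

Substituting into the serum_level equation gives serum_level = 4*diet_score - 7.
Substituting into the marker equation gives marker = 4*diet_score - 1.
Solve 4*diet_score - 1 = -21: diet_score = (-21 + 1) / 4 = -5.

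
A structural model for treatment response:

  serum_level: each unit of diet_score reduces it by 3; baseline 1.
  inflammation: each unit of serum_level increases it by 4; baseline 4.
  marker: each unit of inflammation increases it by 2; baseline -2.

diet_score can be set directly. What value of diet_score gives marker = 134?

diet_score = -5

Substituting into the inflammation equation gives inflammation = -12*diet_score + 8.
Substituting into the marker equation gives marker = -24*diet_score + 14.
Solve -24*diet_score + 14 = 134: diet_score = (134 - 14) / -24 = -5.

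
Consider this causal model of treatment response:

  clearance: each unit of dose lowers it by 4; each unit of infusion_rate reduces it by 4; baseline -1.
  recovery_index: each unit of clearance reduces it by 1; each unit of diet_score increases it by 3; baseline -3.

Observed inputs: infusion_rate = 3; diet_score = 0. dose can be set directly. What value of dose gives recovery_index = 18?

dose = 2

Substituting into the clearance equation gives clearance = -4*dose - 13.
Substituting into the recovery_index equation gives recovery_index = 4*dose + 10.
Solve 4*dose + 10 = 18: dose = (18 - 10) / 4 = 2.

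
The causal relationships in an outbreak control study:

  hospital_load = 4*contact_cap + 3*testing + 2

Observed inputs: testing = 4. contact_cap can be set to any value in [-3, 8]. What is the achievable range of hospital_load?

2 to 46

Substituting into the hospital_load equation gives hospital_load = 4*contact_cap + 14.
Linear in contact_cap, so extremes are at the endpoints: contact_cap = -3 gives hospital_load = 2; contact_cap = 8 gives hospital_load = 46.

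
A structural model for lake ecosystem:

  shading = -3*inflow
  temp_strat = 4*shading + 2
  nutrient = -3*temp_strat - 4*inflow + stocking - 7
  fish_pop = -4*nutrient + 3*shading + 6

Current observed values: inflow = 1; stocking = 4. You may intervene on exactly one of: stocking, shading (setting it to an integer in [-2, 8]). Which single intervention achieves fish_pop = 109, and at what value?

set shading = 1

Intervening on stocking: fish_pop = -4*stocking - 79. Reaching 109 requires stocking = -47, outside [-2, 8].
Intervening on shading: with other inputs at their observed values, fish_pop = 51*shading + 58. Solving for 109 gives shading = 1, within [-2, 8].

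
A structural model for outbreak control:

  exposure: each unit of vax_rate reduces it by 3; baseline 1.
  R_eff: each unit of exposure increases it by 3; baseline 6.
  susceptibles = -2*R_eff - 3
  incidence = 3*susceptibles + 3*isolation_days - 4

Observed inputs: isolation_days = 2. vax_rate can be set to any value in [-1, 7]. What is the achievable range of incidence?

-115 to 317

Substituting into the R_eff equation gives R_eff = -9*vax_rate + 9.
This gives susceptibles = 18*vax_rate - 21.
Substituting into the incidence equation gives incidence = 54*vax_rate - 61.
Linear in vax_rate, so extremes are at the endpoints: vax_rate = -1 gives incidence = -115; vax_rate = 7 gives incidence = 317.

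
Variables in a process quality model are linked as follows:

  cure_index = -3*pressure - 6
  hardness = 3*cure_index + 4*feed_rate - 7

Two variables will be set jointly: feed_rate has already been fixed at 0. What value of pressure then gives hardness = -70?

pressure = 5

With feed_rate held at 0:
Substituting into the hardness equation gives hardness = -9*pressure - 25.
Solve -9*pressure - 25 = -70: pressure = (-70 + 25) / -9 = 5.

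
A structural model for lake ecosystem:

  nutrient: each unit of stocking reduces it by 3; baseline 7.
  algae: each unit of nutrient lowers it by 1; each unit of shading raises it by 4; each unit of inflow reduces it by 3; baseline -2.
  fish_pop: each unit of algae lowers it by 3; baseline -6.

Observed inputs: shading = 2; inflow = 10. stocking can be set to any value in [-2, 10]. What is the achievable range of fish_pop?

-3 to 105

Substituting into the algae equation gives algae = 3*stocking - 31.
fish_pop becomes -9*stocking + 87.
Linear in stocking, so extremes are at the endpoints: stocking = -2 gives fish_pop = 105; stocking = 10 gives fish_pop = -3.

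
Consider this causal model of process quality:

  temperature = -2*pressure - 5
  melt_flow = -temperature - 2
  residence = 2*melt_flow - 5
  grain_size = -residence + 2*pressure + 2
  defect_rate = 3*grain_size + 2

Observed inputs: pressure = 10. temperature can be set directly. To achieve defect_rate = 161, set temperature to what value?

temperature = 11

Intervening on temperature fixes its value directly, overriding its dependence on pressure.
Substituting into the residence equation gives residence = -2*temperature - 9.
Substituting into the grain_size equation gives grain_size = 2*temperature + 31.
Substituting into the defect_rate equation gives defect_rate = 6*temperature + 95.
Solve 6*temperature + 95 = 161: temperature = (161 - 95) / 6 = 11.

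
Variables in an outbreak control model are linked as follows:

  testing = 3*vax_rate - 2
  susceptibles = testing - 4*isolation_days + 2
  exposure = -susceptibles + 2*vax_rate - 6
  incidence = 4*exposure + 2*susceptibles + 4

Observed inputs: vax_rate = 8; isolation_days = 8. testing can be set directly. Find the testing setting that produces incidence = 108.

testing = -2

Intervening on testing fixes its value directly, overriding its dependence on vax_rate.
Substituting into the susceptibles equation gives susceptibles = testing - 30.
exposure becomes -testing + 40.
Substituting into the incidence equation gives incidence = -2*testing + 104.
Solve -2*testing + 104 = 108: testing = (108 - 104) / -2 = -2.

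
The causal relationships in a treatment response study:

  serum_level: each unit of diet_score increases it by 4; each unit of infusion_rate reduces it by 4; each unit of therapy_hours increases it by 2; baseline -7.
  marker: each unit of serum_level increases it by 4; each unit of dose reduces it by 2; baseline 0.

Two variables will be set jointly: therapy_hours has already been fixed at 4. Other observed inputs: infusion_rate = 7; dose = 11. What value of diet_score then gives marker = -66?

With therapy_hours held at 4:
Substituting into the serum_level equation gives serum_level = 4*diet_score - 27.
Substituting into the marker equation gives marker = 16*diet_score - 130.
Solve 16*diet_score - 130 = -66: diet_score = (-66 + 130) / 16 = 4.

diet_score = 4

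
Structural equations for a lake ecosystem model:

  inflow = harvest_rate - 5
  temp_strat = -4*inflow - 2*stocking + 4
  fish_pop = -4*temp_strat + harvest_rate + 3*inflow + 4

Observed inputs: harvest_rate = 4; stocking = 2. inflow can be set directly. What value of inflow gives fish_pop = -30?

inflow = -2

Intervening on inflow fixes its value directly, overriding its dependence on harvest_rate.
Substituting into the temp_strat equation gives temp_strat = -4*inflow.
Substituting into the fish_pop equation gives fish_pop = 19*inflow + 8.
Solve 19*inflow + 8 = -30: inflow = (-30 - 8) / 19 = -2.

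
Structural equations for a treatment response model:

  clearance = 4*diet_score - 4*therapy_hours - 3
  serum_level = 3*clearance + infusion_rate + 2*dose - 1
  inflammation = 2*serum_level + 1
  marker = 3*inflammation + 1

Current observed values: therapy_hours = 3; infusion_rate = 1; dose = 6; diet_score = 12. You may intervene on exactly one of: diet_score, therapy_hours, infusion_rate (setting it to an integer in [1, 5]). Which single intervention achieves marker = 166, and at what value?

Intervening on diet_score: with other inputs at their observed values, marker = 72*diet_score - 194. Solving for 166 gives diet_score = 5, within [1, 5].
Intervening on therapy_hours: marker = -72*therapy_hours + 886. Reaching 166 requires therapy_hours = 10, outside [1, 5].
Intervening on infusion_rate: marker = 6*infusion_rate + 664. Reaching 166 requires infusion_rate = -83, outside [1, 5].

set diet_score = 5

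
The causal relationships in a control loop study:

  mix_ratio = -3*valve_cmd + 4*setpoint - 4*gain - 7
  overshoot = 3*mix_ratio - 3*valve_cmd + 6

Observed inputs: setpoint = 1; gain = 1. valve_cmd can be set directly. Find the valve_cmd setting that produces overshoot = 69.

Substituting into the mix_ratio equation gives mix_ratio = -3*valve_cmd - 7.
So overshoot = -12*valve_cmd - 15.
Solve -12*valve_cmd - 15 = 69: valve_cmd = (69 + 15) / -12 = -7.

valve_cmd = -7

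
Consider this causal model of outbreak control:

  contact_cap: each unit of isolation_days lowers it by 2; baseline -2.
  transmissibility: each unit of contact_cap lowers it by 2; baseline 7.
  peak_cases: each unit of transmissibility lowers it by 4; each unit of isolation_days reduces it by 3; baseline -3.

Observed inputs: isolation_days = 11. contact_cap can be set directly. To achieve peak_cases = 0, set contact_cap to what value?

Intervening on contact_cap fixes its value directly, overriding its dependence on isolation_days.
Substituting into the peak_cases equation gives peak_cases = 8*contact_cap - 64.
Solve 8*contact_cap - 64 = 0: contact_cap = (0 + 64) / 8 = 8.

contact_cap = 8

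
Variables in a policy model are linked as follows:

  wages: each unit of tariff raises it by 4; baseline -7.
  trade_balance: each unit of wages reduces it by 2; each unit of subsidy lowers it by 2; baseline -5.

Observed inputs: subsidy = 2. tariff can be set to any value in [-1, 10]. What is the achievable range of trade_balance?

Substituting into the trade_balance equation gives trade_balance = -8*tariff + 5.
Linear in tariff, so extremes are at the endpoints: tariff = -1 gives trade_balance = 13; tariff = 10 gives trade_balance = -75.

-75 to 13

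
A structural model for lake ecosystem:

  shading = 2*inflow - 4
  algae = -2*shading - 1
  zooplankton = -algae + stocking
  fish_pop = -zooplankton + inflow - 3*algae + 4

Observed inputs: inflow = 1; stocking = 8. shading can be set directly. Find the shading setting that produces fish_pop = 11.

Intervening on shading fixes its value directly, overriding its dependence on inflow.
Substituting into the zooplankton equation gives zooplankton = 2*shading + 9.
fish_pop becomes 4*shading - 1.
Solve 4*shading - 1 = 11: shading = (11 + 1) / 4 = 3.

shading = 3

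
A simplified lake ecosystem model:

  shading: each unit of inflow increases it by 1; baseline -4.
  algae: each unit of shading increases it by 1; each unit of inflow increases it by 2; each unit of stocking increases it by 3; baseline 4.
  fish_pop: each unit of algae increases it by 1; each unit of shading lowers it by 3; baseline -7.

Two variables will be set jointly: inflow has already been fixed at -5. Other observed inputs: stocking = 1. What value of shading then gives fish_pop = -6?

shading = -2

With inflow held at -5:
Intervening on shading fixes its value directly, overriding its dependence on inflow.
Substituting into the algae equation gives algae = shading - 3.
This gives fish_pop = -2*shading - 10.
Solve -2*shading - 10 = -6: shading = (-6 + 10) / -2 = -2.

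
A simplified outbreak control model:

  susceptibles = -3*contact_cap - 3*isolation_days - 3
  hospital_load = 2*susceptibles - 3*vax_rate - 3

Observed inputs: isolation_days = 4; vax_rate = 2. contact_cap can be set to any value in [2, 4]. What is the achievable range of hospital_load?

Substituting into the susceptibles equation gives susceptibles = -3*contact_cap - 15.
So hospital_load = -6*contact_cap - 39.
Linear in contact_cap, so extremes are at the endpoints: contact_cap = 2 gives hospital_load = -51; contact_cap = 4 gives hospital_load = -63.

-63 to -51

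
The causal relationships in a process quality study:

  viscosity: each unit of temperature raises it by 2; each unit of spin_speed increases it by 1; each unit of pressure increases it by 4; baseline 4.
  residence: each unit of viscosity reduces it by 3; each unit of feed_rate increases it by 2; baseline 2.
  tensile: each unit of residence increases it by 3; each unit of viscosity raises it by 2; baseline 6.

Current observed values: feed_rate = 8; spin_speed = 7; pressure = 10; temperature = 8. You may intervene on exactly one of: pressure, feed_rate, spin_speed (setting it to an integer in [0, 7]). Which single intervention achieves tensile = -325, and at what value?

Intervening on pressure: with other inputs at their observed values, tensile = -28*pressure - 129. Solving for -325 gives pressure = 7, within [0, 7].
Intervening on feed_rate: tensile = 6*feed_rate - 457. Reaching -325 requires feed_rate = 22, outside [0, 7].
Intervening on spin_speed: tensile = -7*spin_speed - 360. Reaching -325 requires spin_speed = -5, outside [0, 7].

set pressure = 7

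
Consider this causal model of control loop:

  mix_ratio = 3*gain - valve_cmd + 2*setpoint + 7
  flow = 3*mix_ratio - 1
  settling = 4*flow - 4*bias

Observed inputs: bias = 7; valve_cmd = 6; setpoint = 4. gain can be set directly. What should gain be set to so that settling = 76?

Substituting into the mix_ratio equation gives mix_ratio = 3*gain + 9.
So flow = 9*gain + 26.
This gives settling = 36*gain + 76.
Solve 36*gain + 76 = 76: gain = (76 - 76) / 36 = 0.

gain = 0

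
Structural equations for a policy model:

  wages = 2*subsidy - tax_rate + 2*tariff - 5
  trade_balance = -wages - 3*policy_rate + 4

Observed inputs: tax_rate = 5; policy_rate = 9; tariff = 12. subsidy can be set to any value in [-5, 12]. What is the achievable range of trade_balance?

-61 to -27

Substituting into the wages equation gives wages = 2*subsidy + 14.
Substituting into the trade_balance equation gives trade_balance = -2*subsidy - 37.
Linear in subsidy, so extremes are at the endpoints: subsidy = -5 gives trade_balance = -27; subsidy = 12 gives trade_balance = -61.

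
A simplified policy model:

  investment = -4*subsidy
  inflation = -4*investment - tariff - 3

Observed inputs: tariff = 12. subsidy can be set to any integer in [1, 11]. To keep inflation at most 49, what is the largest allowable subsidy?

Substituting into the inflation equation gives inflation = 16*subsidy - 15.
Require 16*subsidy - 15 ≤ 49, so subsidy ≤ 4.
The largest integer in [1, 11] satisfying this is 4.

subsidy = 4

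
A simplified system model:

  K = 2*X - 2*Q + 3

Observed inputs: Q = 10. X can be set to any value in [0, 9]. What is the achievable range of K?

Substituting into the K equation gives K = 2*X - 17.
Linear in X, so extremes are at the endpoints: X = 0 gives K = -17; X = 9 gives K = 1.

-17 to 1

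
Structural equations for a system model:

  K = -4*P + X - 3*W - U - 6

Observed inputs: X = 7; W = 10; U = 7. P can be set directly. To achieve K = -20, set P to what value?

P = -4

Substituting into the K equation gives K = -4*P - 36.
Solve -4*P - 36 = -20: P = (-20 + 36) / -4 = -4.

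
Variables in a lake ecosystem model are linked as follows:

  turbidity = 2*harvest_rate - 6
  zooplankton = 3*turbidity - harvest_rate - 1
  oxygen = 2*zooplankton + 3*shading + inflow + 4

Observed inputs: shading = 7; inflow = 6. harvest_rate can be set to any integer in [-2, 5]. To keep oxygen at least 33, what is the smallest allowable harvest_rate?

Substituting into the zooplankton equation gives zooplankton = 5*harvest_rate - 19.
Substituting into the oxygen equation gives oxygen = 10*harvest_rate - 7.
Require 10*harvest_rate - 7 ≥ 33, so harvest_rate ≥ 4.
The smallest integer in [-2, 5] satisfying this is 4.

harvest_rate = 4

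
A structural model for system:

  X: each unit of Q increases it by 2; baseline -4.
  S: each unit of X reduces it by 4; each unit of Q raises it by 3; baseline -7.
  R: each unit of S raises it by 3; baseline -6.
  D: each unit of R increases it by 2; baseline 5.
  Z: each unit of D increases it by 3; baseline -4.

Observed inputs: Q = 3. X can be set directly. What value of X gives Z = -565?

X = 8

Intervening on X fixes its value directly, overriding its dependence on Q.
Substituting into the S equation gives S = -4*X + 2.
This gives R = -12*X.
Substituting into the D equation gives D = -24*X + 5.
So Z = -72*X + 11.
Solve -72*X + 11 = -565: X = (-565 - 11) / -72 = 8.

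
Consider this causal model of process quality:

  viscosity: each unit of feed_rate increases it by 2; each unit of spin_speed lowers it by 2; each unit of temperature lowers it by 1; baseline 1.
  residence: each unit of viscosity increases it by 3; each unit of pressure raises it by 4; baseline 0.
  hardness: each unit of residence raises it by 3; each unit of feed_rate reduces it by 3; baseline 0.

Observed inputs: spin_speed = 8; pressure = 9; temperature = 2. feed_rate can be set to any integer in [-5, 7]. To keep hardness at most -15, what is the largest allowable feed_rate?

Substituting into the viscosity equation gives viscosity = 2*feed_rate - 17.
Substituting into the residence equation gives residence = 6*feed_rate - 15.
hardness becomes 15*feed_rate - 45.
Require 15*feed_rate - 45 ≤ -15, so feed_rate ≤ 2.
The largest integer in [-5, 7] satisfying this is 2.

feed_rate = 2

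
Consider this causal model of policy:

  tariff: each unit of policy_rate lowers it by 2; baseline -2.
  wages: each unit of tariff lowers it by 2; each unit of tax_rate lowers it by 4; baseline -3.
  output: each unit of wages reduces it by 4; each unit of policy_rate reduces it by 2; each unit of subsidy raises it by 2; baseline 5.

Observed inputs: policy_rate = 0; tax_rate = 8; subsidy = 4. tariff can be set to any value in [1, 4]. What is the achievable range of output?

161 to 185

Intervening on tariff fixes its value directly, overriding its dependence on policy_rate.
Substituting into the wages equation gives wages = -2*tariff - 35.
Substituting into the output equation gives output = 8*tariff + 153.
Linear in tariff, so extremes are at the endpoints: tariff = 1 gives output = 161; tariff = 4 gives output = 185.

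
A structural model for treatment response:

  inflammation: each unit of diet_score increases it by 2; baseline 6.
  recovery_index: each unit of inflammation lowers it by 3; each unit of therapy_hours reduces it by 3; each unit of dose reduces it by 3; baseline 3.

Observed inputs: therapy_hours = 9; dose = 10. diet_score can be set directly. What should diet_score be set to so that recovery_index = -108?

diet_score = 6

Substituting into the recovery_index equation gives recovery_index = -6*diet_score - 72.
Solve -6*diet_score - 72 = -108: diet_score = (-108 + 72) / -6 = 6.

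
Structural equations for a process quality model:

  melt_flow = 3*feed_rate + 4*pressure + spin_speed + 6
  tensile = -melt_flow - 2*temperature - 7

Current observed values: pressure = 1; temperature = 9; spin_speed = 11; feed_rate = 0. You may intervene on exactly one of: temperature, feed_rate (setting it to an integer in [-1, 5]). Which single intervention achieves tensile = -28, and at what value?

set temperature = 0

Intervening on temperature: with other inputs at their observed values, tensile = -2*temperature - 28. Solving for -28 gives temperature = 0, within [-1, 5].
Intervening on feed_rate: tensile = -3*feed_rate - 46. Reaching -28 requires feed_rate = -6, outside [-1, 5].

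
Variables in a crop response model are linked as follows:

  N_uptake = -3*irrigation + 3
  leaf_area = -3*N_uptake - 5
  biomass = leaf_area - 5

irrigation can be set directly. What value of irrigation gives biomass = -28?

irrigation = -1

Substituting into the leaf_area equation gives leaf_area = 9*irrigation - 14.
Substituting into the biomass equation gives biomass = 9*irrigation - 19.
Solve 9*irrigation - 19 = -28: irrigation = (-28 + 19) / 9 = -1.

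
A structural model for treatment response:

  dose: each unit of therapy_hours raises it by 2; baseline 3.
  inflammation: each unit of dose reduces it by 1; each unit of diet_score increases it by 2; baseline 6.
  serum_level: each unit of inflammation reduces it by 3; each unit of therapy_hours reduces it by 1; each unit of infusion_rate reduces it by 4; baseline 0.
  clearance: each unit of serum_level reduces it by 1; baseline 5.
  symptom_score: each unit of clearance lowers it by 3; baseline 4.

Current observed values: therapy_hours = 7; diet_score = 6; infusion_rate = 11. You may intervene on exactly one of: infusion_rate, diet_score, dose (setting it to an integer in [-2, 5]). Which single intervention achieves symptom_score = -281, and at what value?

set dose = 5

Intervening on infusion_rate: symptom_score = -12*infusion_rate - 41. Reaching -281 requires infusion_rate = 20, outside [-2, 5].
Intervening on diet_score: symptom_score = -18*diet_score - 65. Reaching -281 requires diet_score = 12, outside [-2, 5].
Intervening on dose: with other inputs at their observed values, symptom_score = 9*dose - 326. Solving for -281 gives dose = 5, within [-2, 5].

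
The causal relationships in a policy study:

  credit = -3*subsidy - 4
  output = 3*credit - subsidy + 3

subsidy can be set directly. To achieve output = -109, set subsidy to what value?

subsidy = 10

Substituting into the output equation gives output = -10*subsidy - 9.
Solve -10*subsidy - 9 = -109: subsidy = (-109 + 9) / -10 = 10.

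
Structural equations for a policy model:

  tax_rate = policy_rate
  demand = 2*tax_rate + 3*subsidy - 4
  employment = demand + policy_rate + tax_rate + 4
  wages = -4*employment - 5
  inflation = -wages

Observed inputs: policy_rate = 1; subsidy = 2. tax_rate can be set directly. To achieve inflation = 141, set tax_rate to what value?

Intervening on tax_rate fixes its value directly, overriding its dependence on policy_rate.
Substituting into the demand equation gives demand = 2*tax_rate + 2.
So employment = 3*tax_rate + 7.
So wages = -12*tax_rate - 33.
This gives inflation = 12*tax_rate + 33.
Solve 12*tax_rate + 33 = 141: tax_rate = (141 - 33) / 12 = 9.

tax_rate = 9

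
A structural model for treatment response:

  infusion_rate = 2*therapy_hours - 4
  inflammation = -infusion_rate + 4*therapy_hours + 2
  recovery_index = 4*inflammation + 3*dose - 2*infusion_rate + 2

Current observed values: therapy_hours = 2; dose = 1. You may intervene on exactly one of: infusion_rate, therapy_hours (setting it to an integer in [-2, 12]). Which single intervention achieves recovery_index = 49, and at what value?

set therapy_hours = 3

Intervening on infusion_rate: recovery_index = -6*infusion_rate + 45. Reaching 49 requires infusion_rate = -2/3, not an integer.
Intervening on therapy_hours: with other inputs at their observed values, recovery_index = 4*therapy_hours + 37. Solving for 49 gives therapy_hours = 3, within [-2, 12].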